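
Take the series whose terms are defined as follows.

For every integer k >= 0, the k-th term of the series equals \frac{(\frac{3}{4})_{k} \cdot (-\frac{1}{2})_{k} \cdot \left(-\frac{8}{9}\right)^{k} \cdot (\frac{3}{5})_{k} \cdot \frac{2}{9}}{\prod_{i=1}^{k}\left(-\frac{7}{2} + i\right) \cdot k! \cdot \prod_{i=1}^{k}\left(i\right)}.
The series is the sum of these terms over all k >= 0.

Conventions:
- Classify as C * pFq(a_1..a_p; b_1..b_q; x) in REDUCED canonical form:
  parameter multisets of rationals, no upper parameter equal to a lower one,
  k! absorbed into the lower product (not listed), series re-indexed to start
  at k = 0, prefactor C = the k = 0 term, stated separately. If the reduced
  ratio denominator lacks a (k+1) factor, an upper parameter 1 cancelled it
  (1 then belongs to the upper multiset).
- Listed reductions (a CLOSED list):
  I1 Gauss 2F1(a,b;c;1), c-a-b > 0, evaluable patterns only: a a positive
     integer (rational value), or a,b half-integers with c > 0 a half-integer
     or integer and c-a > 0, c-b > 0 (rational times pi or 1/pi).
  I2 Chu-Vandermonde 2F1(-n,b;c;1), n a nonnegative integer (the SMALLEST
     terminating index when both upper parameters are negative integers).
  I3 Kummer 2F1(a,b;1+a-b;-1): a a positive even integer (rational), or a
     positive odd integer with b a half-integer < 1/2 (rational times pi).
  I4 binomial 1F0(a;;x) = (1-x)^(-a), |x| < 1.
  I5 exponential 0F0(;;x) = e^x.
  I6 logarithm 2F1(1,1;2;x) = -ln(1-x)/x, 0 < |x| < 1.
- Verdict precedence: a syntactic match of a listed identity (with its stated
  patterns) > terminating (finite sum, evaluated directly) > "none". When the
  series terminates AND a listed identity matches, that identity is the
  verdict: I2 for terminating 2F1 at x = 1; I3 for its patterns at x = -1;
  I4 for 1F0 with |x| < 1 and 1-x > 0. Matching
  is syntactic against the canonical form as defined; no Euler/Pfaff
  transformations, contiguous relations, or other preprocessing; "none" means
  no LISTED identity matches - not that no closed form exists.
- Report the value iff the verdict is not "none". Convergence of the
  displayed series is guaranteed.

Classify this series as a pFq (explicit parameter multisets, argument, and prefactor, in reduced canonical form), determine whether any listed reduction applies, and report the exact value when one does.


The series (x = -\frac{8}{9}) is 3F2: upper {-\frac{1}{2}, \frac{3}{5}, \frac{3}{4}}, lower {-\frac{5}{2}, 1}, prefactor \frac{2}{9}. Verdict: none. Every listed pattern misses the 3F2 form at -\frac{8}{9}, upper {-\frac{1}{2}, \frac{3}{5}, \frac{3}{4}}.

Key step: t_0 being \frac{2}{9}, the denominator's factorial ratio (prefactor 2/9) is a lower Pochhammer.
Consecutive-term ratio: r(k) = -\frac{8}{9} * (k-\frac{1}{2}) (k+\frac{3}{5}) (k+\frac{3}{4}) / [(k-\frac{5}{2}) (k+1) (k+1)] - rational in k. x = -\frac{8}{9}; t_0 = \frac{2}{9}; negate the roots.


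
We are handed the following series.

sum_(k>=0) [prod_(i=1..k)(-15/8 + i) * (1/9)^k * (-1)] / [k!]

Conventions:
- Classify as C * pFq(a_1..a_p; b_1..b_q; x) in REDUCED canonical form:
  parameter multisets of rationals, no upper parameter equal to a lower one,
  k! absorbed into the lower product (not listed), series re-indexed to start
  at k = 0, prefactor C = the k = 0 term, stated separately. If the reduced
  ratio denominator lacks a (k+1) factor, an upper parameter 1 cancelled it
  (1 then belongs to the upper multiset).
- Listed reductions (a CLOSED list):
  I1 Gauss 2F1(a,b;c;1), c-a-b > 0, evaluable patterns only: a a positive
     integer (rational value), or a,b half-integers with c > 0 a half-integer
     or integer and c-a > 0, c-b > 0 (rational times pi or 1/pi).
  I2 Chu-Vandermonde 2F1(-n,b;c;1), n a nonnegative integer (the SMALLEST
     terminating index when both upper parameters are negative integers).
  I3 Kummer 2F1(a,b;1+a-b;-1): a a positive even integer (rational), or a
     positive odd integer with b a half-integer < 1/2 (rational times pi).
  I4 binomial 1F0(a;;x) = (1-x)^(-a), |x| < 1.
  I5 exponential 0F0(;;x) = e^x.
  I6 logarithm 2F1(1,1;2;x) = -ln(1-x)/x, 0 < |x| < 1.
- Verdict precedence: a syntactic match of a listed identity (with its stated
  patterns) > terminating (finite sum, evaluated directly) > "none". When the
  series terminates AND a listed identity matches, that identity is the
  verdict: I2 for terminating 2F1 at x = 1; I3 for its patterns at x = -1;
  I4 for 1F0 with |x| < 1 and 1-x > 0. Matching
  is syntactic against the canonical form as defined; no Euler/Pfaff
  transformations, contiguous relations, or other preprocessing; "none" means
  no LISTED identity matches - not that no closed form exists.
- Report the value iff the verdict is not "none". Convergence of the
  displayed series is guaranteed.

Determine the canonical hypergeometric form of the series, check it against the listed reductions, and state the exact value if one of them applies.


Classification (C = -1): 1F0 with upper {-7/8}, lower {-}, argument x = 1/9. Verdict: the I4 binomial reduction matches (the 1F0 binomial series: exponent 7/8, x = 1/9). Sum: (-1) * (8/9)^(7/8).

Key step: x = (1/9) and the running product (prefactor -1) telescopes to a rising factorial.
Ratio: r(k) = (1/9) * (k-7/8) / [(k+1)] - rational; roots negated = parameters, x = (1/9), C = -1.


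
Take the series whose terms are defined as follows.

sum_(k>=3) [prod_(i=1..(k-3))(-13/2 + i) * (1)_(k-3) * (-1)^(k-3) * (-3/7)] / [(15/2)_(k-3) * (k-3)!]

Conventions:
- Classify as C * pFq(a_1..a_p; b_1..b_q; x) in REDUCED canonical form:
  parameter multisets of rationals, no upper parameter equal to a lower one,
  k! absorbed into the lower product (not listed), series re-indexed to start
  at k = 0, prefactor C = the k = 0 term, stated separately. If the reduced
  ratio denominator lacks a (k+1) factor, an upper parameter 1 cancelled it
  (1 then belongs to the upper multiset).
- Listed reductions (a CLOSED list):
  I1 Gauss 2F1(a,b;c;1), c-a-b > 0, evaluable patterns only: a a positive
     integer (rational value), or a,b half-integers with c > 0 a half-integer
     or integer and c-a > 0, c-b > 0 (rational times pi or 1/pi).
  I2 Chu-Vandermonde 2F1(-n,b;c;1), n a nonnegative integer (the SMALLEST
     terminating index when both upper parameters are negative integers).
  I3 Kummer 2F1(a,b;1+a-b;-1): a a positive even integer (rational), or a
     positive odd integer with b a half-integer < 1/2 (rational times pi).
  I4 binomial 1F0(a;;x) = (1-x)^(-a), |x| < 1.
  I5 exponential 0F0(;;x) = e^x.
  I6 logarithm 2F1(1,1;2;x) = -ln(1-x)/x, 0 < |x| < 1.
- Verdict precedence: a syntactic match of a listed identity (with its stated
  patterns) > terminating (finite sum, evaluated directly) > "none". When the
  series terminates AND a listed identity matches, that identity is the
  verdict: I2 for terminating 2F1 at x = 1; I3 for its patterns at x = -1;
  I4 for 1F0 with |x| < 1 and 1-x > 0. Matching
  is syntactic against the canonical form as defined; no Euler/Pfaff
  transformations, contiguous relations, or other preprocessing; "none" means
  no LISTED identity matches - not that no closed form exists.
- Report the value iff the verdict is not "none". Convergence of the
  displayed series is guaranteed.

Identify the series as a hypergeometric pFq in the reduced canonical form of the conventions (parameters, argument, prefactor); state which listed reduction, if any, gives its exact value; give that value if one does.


At argument -1: a 2F1 with upper {-11/2, 1}, lower {15/2}, scaled by C = -3/7. Verdict: this is Kummer's theorem (I3) (x = -1; c = 15/2 equals 1+a-b for upper {-11/2, 1}: listed pattern). Its exact value is (-1287/4096) * pi.

The tell: x = (-1) and the running product (prefactor -3/7) telescopes to a rising factorial.
Term ratio: r(k) = (-1) * (k-11/2) (k+1) / [(k+15/2) (k+1)] ; factor over Q: parameters, x = (-1), and C = -3/7.


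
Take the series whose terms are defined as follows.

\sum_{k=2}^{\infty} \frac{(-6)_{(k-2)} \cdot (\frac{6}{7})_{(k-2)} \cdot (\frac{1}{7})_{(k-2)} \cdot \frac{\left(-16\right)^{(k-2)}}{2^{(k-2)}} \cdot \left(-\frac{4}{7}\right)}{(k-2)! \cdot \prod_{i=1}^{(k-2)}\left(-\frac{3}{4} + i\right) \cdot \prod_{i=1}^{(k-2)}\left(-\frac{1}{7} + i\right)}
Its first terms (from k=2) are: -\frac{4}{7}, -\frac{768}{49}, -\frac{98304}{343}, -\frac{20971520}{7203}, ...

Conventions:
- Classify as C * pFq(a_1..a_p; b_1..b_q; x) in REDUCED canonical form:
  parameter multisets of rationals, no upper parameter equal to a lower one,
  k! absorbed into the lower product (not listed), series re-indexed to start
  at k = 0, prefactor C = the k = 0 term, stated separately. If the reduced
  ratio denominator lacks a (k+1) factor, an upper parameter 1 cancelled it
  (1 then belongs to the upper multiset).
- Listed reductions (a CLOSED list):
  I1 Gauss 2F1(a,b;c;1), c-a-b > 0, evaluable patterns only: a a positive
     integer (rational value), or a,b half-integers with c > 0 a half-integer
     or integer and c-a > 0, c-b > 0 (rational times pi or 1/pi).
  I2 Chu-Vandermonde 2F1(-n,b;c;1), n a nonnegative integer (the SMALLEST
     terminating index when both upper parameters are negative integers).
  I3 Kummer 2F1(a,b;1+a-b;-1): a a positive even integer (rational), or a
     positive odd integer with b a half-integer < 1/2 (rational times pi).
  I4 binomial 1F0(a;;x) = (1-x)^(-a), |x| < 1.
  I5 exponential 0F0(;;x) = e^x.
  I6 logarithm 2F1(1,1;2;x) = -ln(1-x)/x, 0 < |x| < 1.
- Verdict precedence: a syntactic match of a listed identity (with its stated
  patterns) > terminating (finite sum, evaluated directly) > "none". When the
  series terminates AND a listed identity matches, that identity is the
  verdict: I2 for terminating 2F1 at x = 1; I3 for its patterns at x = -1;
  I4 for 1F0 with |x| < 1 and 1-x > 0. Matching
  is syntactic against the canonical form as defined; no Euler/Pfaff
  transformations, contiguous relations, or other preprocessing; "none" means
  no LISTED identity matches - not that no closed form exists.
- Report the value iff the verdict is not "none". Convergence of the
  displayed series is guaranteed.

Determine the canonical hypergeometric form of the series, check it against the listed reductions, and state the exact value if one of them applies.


With C = -\frac{4}{7}: the canonical form is 2F1(-6, \frac{1}{7}; \frac{1}{4}; -8). Verdict: terminating - no listed pattern fits, but -6 in the upper list cuts the series at k = 6; direct evaluation. Its exact value is -\frac{541313926484932}{3822063063}.

The tell: from the first term -\frac{4}{7}: the parameter 6/7 appears in both the upper and lower lists and cancels.
Consecutive-term ratio: r(k) = -8 * (k-6) (k+\frac{1}{7}) / [(k+\frac{1}{4}) (k+1)] - poly over poly, x = -8 from leading terms; C = -\frac{4}{7} at k = 0.


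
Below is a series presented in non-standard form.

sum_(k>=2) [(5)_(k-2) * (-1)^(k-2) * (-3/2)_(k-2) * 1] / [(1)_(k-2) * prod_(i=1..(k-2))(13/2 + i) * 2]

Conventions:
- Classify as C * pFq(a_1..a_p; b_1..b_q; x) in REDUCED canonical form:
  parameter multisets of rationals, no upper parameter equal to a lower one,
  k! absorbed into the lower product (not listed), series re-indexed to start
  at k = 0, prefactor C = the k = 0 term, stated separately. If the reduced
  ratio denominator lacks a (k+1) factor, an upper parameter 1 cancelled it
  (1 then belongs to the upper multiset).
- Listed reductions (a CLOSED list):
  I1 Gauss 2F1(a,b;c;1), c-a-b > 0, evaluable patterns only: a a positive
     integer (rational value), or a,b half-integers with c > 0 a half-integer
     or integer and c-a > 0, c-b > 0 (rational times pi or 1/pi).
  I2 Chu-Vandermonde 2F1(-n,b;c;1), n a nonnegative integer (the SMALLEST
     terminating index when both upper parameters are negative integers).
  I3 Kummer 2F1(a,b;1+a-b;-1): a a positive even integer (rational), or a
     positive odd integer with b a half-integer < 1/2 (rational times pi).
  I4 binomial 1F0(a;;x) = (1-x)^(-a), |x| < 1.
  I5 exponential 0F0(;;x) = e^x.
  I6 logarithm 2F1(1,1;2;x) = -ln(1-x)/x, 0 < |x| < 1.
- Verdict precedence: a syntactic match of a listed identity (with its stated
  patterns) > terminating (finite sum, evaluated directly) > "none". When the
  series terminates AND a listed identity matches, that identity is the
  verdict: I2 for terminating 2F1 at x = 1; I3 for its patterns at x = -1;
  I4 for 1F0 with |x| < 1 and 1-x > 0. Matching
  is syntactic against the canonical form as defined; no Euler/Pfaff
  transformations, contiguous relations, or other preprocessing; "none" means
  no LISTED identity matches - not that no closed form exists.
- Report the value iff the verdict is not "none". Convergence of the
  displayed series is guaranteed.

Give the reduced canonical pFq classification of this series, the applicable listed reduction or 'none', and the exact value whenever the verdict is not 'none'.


Prefactor 1/2, argument -1: 2F1 with upper {-3/2, 5} over lower {15/2}. Verdict: the Kummer evaluation I3 fires (x = -1; c = 15/2 equals 1+a-b for upper {-3/2, 5}: listed pattern). Hence: (45045/131072) * pi.

First insight: with t_0 = 1/2, (1)_k (C = 1/2, x = -1) is k! itself.
Adjacent-term ratio: r(k) = (-1) * (k-3/2) (k+5) / [(k+15/2) (k+1)] - poly over poly, x = (-1) from leading terms; C = 1/2 at k = 0.


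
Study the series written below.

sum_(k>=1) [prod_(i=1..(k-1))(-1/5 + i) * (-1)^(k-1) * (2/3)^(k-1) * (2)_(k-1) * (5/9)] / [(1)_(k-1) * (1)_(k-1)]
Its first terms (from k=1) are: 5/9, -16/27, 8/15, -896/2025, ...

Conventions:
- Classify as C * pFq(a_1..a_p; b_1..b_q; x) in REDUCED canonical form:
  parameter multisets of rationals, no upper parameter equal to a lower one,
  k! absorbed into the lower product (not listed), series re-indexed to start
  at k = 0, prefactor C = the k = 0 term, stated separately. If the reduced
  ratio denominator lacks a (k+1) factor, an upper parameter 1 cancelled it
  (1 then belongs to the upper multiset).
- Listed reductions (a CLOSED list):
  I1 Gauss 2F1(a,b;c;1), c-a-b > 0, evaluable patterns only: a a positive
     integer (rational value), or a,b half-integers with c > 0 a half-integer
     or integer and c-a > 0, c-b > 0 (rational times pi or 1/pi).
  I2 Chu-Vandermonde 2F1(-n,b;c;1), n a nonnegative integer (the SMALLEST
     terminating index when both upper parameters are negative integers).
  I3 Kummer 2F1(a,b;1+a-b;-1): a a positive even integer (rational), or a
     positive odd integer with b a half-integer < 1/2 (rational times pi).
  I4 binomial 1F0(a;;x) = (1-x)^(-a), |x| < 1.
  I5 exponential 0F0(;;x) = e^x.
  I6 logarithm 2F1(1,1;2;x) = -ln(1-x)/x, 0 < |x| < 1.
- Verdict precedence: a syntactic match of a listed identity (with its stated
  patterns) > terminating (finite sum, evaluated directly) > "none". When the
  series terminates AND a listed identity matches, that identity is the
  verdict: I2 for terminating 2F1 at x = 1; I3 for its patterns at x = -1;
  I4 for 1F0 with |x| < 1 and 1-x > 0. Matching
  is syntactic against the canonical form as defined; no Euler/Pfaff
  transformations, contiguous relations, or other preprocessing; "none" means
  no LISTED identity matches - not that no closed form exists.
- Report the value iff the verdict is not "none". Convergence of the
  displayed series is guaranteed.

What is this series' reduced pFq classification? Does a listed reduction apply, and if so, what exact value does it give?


With C = 5/9: the canonical form is 2F1(4/5, 2; 1; -2/3). Verdict: none. No listed pattern accepts 2F1(4/5, 2; 1; -2/3).

Key observation: from the first term 5/9: the (-1)^k factor (C = 5/9) folds into the argument's sign.
Ratio: r(k) = (-2/3) * (k+4/5) (k+2) / [(k+1) (k+1)] - poly over poly, x = (-2/3) from leading terms; C = 5/9 at k = 0.


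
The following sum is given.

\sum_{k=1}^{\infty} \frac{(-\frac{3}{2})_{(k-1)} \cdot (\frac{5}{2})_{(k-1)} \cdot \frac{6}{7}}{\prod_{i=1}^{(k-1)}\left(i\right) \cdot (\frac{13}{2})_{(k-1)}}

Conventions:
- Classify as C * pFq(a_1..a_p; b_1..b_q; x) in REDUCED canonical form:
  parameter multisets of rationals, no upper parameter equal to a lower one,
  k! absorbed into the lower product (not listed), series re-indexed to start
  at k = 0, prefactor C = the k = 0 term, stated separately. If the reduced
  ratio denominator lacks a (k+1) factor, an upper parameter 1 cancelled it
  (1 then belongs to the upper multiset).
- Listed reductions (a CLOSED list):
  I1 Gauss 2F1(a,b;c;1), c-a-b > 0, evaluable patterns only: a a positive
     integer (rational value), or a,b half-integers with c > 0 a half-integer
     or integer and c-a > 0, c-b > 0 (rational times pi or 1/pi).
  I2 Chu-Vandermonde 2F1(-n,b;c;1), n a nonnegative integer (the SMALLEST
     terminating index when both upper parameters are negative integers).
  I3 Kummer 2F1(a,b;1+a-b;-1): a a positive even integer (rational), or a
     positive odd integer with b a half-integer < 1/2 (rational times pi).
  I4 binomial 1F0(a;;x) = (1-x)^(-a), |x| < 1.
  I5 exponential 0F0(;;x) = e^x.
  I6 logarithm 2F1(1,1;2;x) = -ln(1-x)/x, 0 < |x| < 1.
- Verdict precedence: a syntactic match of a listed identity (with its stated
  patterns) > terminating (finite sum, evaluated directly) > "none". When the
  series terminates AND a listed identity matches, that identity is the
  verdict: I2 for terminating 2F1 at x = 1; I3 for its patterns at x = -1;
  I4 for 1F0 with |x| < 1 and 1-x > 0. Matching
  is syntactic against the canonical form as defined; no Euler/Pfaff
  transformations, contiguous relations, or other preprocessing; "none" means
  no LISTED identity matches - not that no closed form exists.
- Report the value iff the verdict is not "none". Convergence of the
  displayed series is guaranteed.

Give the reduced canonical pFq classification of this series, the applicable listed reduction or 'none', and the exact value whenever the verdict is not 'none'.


At argument 1: a 2F1 with upper {-\frac{3}{2}, \frac{5}{2}}, lower {\frac{13}{2}}, scaled by C = \frac{6}{7}. Verdict at x = 1: Gauss (I1, half-integer pattern) matches (x = 1; upper {-\frac{3}{2}, \frac{5}{2}} half-integers, c = \frac{13}{2} in the evaluable pattern). Sum: \frac{4455}{32768} \cdot \pi.

Key step: x = 1 and the product of the first k integers (prefactor 6/7) is k!.
Term ratio: r(k) = 1 * (k-\frac{3}{2}) (k+\frac{5}{2}) / [(k+\frac{13}{2}) (k+1)] - poly over poly, x = 1 from leading terms; C = \frac{6}{7} at k = 0.


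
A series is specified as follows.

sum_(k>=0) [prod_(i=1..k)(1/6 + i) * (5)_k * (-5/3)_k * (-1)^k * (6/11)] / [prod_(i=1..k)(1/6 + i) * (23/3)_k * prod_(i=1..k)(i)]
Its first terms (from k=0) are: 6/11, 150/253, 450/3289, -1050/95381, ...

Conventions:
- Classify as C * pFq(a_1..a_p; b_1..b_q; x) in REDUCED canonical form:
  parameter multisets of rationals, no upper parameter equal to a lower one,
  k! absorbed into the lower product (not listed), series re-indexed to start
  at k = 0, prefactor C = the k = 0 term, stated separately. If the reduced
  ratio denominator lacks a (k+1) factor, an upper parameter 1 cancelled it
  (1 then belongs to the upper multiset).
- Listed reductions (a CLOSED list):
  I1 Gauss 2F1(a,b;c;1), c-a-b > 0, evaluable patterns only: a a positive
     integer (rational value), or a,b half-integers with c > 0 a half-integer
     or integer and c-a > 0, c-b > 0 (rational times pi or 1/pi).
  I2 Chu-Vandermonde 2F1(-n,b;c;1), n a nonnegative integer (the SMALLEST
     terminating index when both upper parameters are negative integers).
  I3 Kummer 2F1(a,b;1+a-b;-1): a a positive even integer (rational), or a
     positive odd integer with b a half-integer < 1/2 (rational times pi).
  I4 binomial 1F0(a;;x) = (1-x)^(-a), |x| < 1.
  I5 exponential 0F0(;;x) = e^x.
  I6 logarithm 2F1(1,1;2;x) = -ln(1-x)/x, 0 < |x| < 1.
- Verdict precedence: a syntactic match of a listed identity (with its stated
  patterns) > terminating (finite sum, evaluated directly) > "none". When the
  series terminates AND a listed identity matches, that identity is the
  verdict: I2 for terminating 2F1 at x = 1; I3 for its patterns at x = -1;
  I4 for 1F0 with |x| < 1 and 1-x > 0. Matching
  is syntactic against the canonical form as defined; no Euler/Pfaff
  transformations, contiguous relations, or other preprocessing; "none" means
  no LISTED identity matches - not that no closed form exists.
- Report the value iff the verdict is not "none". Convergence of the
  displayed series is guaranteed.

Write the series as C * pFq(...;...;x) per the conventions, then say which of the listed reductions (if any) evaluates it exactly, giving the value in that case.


First insight: with t_0 = 6/11, the parameter 7/6 appears in both the upper and lower lists and cancels.
Term ratio: r(k) = (-1) * (k-5/3) (k+5) / [(k+23/3) (k+1)] - rational in k. x = (-1); t_0 = 6/11; negate the roots.

Canonical form: C = 6/11 times 2F1 with upper {-5/3, 5}, lower {23/3}, x = -1. Verdict: none here - no I1-I6 shape fits x = -1 with lower {23/3}.


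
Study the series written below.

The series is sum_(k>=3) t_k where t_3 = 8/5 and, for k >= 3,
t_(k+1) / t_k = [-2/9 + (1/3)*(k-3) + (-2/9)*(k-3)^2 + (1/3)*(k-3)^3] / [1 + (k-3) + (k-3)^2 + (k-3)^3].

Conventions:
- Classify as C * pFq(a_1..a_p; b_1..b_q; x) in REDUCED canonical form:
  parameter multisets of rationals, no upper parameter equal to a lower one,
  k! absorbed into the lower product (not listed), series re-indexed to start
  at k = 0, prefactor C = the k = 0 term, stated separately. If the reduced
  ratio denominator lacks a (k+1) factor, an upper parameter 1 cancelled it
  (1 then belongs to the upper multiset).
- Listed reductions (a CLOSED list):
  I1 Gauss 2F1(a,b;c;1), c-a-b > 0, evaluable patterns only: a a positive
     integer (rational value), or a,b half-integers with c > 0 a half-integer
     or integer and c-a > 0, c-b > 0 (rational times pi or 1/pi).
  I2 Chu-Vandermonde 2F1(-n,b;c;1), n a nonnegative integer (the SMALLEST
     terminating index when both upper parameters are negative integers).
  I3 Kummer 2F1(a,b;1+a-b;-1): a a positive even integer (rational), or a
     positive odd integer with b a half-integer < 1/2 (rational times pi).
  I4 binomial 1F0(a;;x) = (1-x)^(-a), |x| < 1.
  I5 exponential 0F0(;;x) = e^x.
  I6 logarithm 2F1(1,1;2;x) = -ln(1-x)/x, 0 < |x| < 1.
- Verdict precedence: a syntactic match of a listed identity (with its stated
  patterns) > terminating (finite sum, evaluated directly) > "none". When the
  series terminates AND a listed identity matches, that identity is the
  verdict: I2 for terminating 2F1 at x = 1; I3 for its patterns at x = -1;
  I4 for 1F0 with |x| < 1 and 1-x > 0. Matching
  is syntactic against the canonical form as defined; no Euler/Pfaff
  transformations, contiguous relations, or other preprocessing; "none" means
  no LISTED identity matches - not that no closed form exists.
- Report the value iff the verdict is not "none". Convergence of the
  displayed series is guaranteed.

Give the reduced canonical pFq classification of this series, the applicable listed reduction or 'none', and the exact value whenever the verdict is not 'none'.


Classification (C = 8/5): 1F0 with upper {-2/3}, lower {-}, argument x = 1/3. Verdict: the I4 binomial reduction applies (the 1F0 binomial series: exponent 2/3, x = 1/3). Exact value: (8/5) * (2/3)^(2/3).

Structural cue: from the first term 8/5: cancel k^2 + 1 from the displayed ratio first; then prefactor 8/5.
Adjacent-term ratio: r(k) = (1/3) * (k-2/3) / [(k+1)] ; factor over Q: parameters, x = (1/3), and C = 8/5.


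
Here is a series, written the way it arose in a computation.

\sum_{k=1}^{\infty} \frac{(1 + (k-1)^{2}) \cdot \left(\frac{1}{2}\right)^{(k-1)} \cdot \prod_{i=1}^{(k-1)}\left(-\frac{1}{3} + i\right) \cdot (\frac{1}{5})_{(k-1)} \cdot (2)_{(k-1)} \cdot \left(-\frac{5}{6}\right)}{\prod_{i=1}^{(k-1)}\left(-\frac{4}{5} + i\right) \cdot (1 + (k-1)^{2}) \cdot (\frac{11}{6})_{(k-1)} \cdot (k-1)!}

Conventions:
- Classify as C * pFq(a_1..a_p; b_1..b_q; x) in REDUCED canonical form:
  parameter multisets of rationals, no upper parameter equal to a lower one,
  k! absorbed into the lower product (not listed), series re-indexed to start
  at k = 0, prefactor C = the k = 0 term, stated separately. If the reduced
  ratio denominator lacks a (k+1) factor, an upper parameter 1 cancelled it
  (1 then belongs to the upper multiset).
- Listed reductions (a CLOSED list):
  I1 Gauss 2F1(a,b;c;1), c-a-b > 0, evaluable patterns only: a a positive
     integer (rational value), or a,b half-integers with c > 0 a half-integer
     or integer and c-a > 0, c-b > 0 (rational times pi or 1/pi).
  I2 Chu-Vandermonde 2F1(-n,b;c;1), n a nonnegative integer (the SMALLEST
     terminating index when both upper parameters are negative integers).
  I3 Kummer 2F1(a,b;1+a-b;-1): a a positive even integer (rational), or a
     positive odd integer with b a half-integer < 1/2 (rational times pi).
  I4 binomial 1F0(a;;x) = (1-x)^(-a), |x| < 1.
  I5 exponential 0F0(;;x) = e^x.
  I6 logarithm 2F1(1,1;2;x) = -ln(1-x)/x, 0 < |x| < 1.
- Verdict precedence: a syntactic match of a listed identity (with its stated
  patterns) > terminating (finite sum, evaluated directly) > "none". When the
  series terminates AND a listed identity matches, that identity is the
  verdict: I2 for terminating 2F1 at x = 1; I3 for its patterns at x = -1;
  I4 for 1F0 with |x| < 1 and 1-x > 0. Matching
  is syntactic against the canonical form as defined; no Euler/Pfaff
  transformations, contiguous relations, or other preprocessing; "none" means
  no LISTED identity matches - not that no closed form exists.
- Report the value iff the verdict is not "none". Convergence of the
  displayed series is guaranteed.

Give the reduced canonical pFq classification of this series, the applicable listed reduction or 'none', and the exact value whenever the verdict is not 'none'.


First insight: with t_0 = -\frac{5}{6}, the lower running product (C = -5/6, x = 1/2) is a rising factorial.
Term ratio: r(k) = \frac{1}{2} * (k+\frac{2}{3}) (k+2) / [(k+\frac{11}{6}) (k+1)] ; factor over Q: parameters, x = \frac{1}{2}, and C = -\frac{5}{6}.

This is -\frac{5}{6} * 2F1(\frac{2}{3}, 2; \frac{11}{6}; \frac{1}{2}) in reduced canonical form. Verdict: none - this 2F1 at x = \frac{1}{2} matches no listed pattern, and upper {\frac{2}{3}, 2} holds no stopper.


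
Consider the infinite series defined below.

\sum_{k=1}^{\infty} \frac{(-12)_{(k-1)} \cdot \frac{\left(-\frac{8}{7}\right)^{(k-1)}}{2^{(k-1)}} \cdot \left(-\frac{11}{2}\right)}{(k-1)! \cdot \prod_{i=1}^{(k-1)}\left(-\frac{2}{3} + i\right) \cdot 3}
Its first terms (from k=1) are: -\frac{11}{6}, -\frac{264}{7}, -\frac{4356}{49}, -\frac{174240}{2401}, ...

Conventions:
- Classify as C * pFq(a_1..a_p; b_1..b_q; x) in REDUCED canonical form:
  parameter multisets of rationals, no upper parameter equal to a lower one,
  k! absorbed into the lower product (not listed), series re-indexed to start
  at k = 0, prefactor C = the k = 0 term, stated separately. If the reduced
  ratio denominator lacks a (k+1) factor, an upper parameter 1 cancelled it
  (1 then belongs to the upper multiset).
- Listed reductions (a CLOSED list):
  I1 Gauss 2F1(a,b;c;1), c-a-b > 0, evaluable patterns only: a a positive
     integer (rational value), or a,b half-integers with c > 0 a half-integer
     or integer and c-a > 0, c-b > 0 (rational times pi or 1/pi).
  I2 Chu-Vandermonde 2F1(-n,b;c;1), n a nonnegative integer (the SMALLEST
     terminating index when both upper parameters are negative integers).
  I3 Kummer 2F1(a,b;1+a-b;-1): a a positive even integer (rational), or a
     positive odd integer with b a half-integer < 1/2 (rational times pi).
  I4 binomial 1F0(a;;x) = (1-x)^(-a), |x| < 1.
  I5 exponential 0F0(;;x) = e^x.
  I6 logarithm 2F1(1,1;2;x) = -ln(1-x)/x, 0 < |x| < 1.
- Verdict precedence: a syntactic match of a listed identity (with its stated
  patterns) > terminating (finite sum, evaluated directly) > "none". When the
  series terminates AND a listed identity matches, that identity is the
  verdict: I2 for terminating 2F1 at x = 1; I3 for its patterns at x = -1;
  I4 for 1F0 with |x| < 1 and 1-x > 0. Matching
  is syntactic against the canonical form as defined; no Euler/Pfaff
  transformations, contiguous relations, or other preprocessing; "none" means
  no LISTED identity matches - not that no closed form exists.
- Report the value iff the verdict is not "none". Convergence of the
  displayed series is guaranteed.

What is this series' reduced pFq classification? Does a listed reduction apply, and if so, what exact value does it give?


x = -\frac{4}{7} here; the reduced form reads 1F1, upper {-12}, lower {\frac{1}{3}}, C = -\frac{11}{6}. Verdict: terminating - no listed pattern fits, but -12 in the upper list cuts the series at k = 12; direct evaluation. Exact value: -\frac{15607035802511577325631}{66212714377261110750}.

Key step: x = -\frac{4}{7} and the two k-th powers (C = -11/6) combine into one argument.
Term ratio: r(k) = -\frac{4}{7} * (k-12) / [(k+\frac{1}{3}) (k+1)] - rational in k. x = -\frac{4}{7}; t_0 = -\frac{11}{6}; negate the roots.


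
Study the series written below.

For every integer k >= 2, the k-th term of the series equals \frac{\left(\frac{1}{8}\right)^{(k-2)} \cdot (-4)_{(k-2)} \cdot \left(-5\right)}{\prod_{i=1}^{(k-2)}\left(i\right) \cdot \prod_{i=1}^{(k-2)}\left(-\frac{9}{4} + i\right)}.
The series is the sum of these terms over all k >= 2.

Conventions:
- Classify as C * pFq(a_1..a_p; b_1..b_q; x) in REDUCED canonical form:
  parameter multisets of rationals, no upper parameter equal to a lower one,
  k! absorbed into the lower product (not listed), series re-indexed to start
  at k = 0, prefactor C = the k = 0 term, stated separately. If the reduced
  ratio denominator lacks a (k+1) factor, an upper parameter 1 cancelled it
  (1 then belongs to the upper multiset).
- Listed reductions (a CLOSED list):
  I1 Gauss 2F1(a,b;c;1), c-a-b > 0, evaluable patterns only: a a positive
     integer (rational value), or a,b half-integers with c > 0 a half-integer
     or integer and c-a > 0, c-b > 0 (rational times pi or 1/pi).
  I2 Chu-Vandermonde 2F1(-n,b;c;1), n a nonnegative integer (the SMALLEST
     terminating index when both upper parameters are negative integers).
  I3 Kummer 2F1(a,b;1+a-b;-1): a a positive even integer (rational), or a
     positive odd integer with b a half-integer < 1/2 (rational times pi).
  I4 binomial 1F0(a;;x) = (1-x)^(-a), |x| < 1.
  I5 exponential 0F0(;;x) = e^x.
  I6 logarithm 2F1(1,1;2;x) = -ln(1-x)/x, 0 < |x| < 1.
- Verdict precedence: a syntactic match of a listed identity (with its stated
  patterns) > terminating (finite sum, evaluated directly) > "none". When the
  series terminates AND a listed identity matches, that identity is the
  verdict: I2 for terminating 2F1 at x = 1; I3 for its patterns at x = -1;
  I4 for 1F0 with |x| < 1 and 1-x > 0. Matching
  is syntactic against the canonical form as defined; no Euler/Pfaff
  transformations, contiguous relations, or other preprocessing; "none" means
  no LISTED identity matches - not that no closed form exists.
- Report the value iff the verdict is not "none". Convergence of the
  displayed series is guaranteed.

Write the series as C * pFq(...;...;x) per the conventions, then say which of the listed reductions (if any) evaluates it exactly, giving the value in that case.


Reduced: x = \frac{1}{8}, 1F1, upper = {-4}, lower = {-\frac{5}{4}}, C = -5. Verdict: terminating. With -4 upstairs the series is a 5-term polynomial sum; evaluated term by term. Hence: -\frac{2801}{336}.

First insight: t_0 being -5, the product of the first k integers (C = -5) is k!.
Adjacent-term ratio: r(k) = \frac{1}{8} * (k-4) / [(k-\frac{5}{4}) (k+1)] - rational in k. x = \frac{1}{8}; t_0 = -5; negate the roots.


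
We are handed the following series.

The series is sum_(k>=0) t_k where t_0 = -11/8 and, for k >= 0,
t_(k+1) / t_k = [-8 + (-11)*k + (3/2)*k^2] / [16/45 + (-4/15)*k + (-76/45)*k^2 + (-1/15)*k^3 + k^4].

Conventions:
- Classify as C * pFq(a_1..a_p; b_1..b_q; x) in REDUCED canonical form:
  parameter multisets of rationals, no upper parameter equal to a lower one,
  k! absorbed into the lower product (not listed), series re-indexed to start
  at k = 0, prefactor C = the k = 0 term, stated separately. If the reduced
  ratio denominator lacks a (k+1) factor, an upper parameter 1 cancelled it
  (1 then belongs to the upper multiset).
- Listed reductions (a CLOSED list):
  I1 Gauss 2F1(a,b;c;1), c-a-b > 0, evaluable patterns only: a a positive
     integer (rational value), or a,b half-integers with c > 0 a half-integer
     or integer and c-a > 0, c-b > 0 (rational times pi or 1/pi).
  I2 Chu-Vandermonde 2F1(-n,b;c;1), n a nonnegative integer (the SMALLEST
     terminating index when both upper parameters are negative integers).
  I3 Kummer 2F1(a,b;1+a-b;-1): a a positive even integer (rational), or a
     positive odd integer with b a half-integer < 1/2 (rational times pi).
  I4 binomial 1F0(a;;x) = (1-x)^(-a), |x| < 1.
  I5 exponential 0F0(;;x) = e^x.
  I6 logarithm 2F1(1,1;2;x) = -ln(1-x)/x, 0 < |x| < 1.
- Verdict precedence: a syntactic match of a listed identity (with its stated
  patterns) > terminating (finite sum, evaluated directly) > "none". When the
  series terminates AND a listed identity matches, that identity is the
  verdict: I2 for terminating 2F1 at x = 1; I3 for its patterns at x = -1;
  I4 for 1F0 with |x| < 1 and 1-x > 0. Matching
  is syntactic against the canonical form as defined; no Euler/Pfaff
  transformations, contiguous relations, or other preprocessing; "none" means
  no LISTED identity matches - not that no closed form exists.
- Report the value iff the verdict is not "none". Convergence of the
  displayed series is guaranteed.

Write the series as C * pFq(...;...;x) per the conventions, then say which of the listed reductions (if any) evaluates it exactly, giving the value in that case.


At argument 3/2: a 1F2 with upper {-8}, lower {-4/3, -2/5}, scaled by C = -11/8. Verdict: terminating - the sum ends at index 8 because -8 is a negative integer; exact evaluation follows. Sum: -52604803680719923/91930318864384.

Key observation: t_0 = -11/8 here, and roots of the ratio polynomials (C = -11/8, x = 3/2) are the negated parameters.
Term ratio: r(k) = (3/2) * (k-8) / [(k-4/3) (k-2/5) (k+1)] - rational in k. x = (3/2); t_0 = -11/8; negate the roots.


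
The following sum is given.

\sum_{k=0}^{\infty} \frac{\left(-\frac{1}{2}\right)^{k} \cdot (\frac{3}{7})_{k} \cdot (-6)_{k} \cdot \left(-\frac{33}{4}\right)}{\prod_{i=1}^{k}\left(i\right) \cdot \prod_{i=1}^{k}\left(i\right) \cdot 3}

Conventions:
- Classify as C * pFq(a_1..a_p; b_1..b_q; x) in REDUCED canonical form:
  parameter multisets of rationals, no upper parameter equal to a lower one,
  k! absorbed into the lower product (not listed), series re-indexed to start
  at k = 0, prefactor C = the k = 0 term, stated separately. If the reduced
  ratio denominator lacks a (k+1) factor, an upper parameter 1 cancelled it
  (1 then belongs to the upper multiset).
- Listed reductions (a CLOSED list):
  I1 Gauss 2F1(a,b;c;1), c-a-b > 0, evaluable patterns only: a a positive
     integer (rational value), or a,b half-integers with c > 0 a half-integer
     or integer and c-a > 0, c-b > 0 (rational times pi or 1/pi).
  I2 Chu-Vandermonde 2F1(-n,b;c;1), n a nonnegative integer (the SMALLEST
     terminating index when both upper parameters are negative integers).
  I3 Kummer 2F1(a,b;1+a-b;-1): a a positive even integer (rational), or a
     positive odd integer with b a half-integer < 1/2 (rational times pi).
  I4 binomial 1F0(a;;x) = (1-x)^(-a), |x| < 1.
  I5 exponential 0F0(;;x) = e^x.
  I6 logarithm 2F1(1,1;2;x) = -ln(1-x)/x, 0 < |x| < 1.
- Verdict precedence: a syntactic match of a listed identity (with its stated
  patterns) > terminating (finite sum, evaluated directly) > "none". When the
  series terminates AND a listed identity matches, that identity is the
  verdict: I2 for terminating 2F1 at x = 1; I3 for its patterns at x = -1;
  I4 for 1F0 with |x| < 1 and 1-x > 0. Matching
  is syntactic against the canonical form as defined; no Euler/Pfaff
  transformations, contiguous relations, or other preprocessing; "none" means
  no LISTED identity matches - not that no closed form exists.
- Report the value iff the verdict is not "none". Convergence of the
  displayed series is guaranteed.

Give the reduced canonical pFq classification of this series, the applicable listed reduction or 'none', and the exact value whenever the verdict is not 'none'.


Key step: t_0 = -\frac{11}{4} here, and the product of the first k integers (C = -11/4, x = -1/2) is k!.
Ratio: r(k) = -\frac{1}{2} * (k-6) (k+\frac{3}{7}) / [(k+1) (k+1)] - rational in k, leading ratio -\frac{1}{2}; with t_0 = -\frac{11}{4}, classification follows.

Classification (C = -\frac{11}{4}): 2F1 with upper {-6, \frac{3}{7}}, lower {1}, argument x = -\frac{1}{2}. Verdict: terminating at k = 6: the factor (-6)_k kills every later term; summing the 7 survivors is exact. Exact value: -\frac{177670911}{15059072}.


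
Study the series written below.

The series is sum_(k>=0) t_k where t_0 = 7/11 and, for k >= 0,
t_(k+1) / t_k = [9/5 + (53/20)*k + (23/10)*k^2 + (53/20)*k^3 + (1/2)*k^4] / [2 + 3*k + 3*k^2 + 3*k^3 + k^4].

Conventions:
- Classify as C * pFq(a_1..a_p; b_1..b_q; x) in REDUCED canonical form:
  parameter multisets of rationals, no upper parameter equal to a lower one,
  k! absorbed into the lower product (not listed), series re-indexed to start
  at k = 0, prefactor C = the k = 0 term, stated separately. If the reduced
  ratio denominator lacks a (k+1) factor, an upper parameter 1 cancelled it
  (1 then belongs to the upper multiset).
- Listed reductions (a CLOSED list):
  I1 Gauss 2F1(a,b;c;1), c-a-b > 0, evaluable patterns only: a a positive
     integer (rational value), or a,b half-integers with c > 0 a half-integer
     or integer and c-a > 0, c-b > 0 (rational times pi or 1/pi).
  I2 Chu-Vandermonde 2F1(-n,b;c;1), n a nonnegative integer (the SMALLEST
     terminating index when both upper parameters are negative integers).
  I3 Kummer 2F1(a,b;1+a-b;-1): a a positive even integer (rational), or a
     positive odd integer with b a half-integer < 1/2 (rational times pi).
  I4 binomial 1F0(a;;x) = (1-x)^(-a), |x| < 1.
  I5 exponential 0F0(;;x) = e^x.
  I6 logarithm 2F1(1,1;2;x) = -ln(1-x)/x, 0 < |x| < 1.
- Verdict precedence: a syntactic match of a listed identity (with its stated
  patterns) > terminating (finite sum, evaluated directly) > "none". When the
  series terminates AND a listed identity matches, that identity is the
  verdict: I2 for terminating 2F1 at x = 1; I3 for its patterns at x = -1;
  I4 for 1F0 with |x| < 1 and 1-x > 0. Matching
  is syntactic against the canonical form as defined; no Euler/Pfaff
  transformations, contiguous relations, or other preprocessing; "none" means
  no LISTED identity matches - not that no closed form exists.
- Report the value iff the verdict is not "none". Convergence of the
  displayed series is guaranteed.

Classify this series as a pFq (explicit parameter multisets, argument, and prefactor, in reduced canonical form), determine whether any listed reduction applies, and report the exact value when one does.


First insight: with t_0 = 7/11, roots of the ratio polynomials (C = 7/11, x = 1/2) are the negated parameters.
Adjacent-term ratio: r(k) = (1/2) * (k+4/5) (k+9/2) / [(k+2) (k+1)] ; factor over Q: parameters, x = (1/2), and C = 7/11.

Prefactor 7/11, argument 1/2: 2F1 with upper {4/5, 9/2} over lower {2}. Verdict: none. Every listed pattern misses the 2F1 form at 1/2, upper {4/5, 9/2}.


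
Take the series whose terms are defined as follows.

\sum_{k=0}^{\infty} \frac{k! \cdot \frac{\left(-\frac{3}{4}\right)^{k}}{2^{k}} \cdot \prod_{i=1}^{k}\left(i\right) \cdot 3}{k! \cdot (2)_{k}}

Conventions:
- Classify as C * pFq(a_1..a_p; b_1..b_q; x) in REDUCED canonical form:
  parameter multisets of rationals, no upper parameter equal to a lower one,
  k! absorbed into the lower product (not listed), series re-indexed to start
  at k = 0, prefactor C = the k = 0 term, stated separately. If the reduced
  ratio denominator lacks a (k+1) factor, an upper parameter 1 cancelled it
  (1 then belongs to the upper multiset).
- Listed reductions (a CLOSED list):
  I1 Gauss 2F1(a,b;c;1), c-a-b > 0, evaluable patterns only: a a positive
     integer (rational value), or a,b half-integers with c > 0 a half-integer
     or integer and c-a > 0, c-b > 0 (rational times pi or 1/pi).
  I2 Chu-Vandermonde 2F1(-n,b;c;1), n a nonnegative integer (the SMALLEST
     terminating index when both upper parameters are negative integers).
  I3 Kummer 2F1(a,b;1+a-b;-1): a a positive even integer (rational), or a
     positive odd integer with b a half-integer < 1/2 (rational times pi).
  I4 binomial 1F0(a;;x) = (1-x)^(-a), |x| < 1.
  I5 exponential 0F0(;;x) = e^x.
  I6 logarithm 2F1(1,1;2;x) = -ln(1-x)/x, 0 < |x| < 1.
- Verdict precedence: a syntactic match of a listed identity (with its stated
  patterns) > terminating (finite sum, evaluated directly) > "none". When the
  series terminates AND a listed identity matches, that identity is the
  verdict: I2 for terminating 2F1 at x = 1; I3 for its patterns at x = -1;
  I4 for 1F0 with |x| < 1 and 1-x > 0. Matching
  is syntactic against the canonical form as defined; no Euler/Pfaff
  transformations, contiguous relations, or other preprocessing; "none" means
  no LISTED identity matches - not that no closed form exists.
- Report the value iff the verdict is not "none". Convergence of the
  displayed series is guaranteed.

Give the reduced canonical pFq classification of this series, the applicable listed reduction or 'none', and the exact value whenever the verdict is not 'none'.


Canonical form: C = 3 times 2F1 with upper {1, 1}, lower {2}, x = -\frac{3}{8}. Verdict at x = -\frac{3}{8}: the I6 logarithm reduction matches (the logarithm: parameters (1,1;2), x = -\frac{3}{8}). Its exact value is 8 \cdot \ln\left(\frac{11}{8}\right).

The tell: t_0 being 3, the two k-th powers (C = 3, x = -3/8) combine into one argument.
Step ratio: r(k) = -\frac{3}{8} * (k+1) (k+1) / [(k+2) (k+1)] - rational; roots negated = parameters, x = -\frac{3}{8}, C = 3.
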